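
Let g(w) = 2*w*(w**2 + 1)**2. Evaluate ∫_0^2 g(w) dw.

Let u = w**2 + 1, so du = 2*w dw. When w = 0, u = 1; when w = 2, u = 5.
The integral becomes ∫ u**2 du from 1 to 5, with antiderivative u**3/3.
Back in w: F(w) = (w**2 + 1)**3/3.
Then F(2) - F(0) = (125/3) - (1/3) = 124/3.

124/3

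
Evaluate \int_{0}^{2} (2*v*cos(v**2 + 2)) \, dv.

-sin(2) + sin(6)

Let u = v**2 + 2, so du = 2*v dv. When v = 0, u = 2; when v = 2, u = 6.
The integral becomes ∫ cos(u) du from 2 to 6, with antiderivative sin(u).
Back in v: F(v) = sin(v**2 + 2).
Then F(2) - F(0) = (sin(6)) - (sin(2)) = -sin(2) + sin(6).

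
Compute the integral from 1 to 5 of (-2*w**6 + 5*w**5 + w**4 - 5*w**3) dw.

By the power rule, an antiderivative is F(w) = -2*w**7/7 + 5*w**6/6 + w**5/5 - 5*w**4/4.
Then F(5) - F(1) = (-794375/84) - (-211/420) = -330972/35.

-330972/35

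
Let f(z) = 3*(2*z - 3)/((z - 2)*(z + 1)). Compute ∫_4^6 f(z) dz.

Factor the denominator: z**2 - z - 2 = (z + 1)(z - 2).
Partial fractions: 3*(2*z - 3)/((z - 2)*(z + 1)) = 5/(z + 1) + 1/(z - 2).
An antiderivative is F(z) = log(z - 2) + 5*log(z + 1).
Then F(6) - F(4) = (2*log(2) + 5*log(7)) - (log(2) + 5*log(5)) = -5*log(5) + log(2) + 5*log(7).

-5*log(5) + log(2) + 5*log(7)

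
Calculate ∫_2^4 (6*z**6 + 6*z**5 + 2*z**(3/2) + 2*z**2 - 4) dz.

1892168/105 - 16*sqrt(2)/5

By the power rule, an antiderivative is F(z) = 6*z**7/7 + z**6 + 4*z**(5/2)/5 + 2*z**3/3 - 4*z.
Then F(4) - F(2) = (1910128/105) - (16*sqrt(2)/5 + 3592/21) = 1892168/105 - 16*sqrt(2)/5.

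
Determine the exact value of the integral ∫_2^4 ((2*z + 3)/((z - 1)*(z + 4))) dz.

Factor the denominator: z**2 + 3*z - 4 = (z + 4)(z - 1).
Partial fractions: (2*z + 3)/((z - 1)*(z + 4)) = 1/(z + 4) + 1/(z - 1).
An antiderivative is F(z) = log(z - 1) + log(z + 4).
Then F(4) - F(2) = (log(24)) - (log(6)) = log(4).

log(4)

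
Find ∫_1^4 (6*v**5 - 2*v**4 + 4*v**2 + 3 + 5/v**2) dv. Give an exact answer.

By the power rule, an antiderivative is F(v) = v**6 - 2*v**5/5 + 4*v**3/3 + 3*v - 5/v.
Then F(4) - F(1) = (226949/60) - (-1/15) = 75651/20.

75651/20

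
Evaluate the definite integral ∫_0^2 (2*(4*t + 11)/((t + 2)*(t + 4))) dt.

-2*log(2) + 5*log(3)

Factor the denominator: t**2 + 6*t + 8 = (t + 4)(t + 2).
Partial fractions: 2*(4*t + 11)/((t + 2)*(t + 4)) = 5/(t + 4) + 3/(t + 2).
An antiderivative is F(t) = 3*log(t + 2) + 5*log(t + 4).
Then F(2) - F(0) = (5*log(3) + 11*log(2)) - (13*log(2)) = -2*log(2) + 5*log(3).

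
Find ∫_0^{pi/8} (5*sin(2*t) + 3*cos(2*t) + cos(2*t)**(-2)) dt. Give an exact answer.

An antiderivative is F(t) = 3*sin(2*t)/2 - 5*cos(2*t)/2 + tan(2*t)/2.
Then F(pi/8) - F(0) = (1/2 - sqrt(2)/2) - (-5/2) = 3 - sqrt(2)/2.

3 - sqrt(2)/2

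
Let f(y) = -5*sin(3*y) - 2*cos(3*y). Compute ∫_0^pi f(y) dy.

An antiderivative is F(y) = -2*sin(3*y)/3 + 5*cos(3*y)/3.
Then F(pi) - F(0) = (-5/3) - (5/3) = -10/3.

-10/3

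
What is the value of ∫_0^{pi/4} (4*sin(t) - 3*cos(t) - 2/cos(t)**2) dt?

An antiderivative is F(t) = -3*sin(t) - 4*cos(t) - 2*tan(t).
Then F(pi/4) - F(0) = (-7*sqrt(2)/2 - 2) - (-4) = 2 - 7*sqrt(2)/2.

2 - 7*sqrt(2)/2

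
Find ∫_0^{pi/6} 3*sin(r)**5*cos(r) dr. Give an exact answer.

1/128

Let u = sin(r), so du = cos(r) dr. When r = 0, u = 0; when r = pi/6, u = 1/2.
The integral becomes 3·∫ u**5 du from 0 to 1/2, with antiderivative u**6/2.
Back in r: F(r) = sin(r)**6/2.
Then F(pi/6) - F(0) = (1/128) - (0) = 1/128.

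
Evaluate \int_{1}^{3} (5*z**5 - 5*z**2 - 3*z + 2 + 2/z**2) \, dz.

1670/3

By the power rule, an antiderivative is F(z) = 5*z**6/6 - 5*z**3/3 - 3*z**2/2 + 2*z - 2/z.
Then F(3) - F(1) = (1663/3) - (-7/3) = 1670/3.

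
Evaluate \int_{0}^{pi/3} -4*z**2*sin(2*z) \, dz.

-sqrt(3)*pi/3 - pi**2/9 + 3/2

Integrate by parts twice (u = z^2, dv = -4*sin(2*z) dz).
An antiderivative is F(z) = 2*z**2*cos(2*z) - 2*z*sin(2*z) - cos(2*z).
Then F(pi/3) - F(0) = (-sqrt(3)*pi/3 - pi**2/9 + 1/2) - (-1) = -sqrt(3)*pi/3 - pi**2/9 + 3/2.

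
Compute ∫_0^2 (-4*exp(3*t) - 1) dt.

-4*exp(6)/3 - 2/3

An antiderivative is F(t) = -4*exp(3*t)/3 - t.
Then F(2) - F(0) = (-4*exp(6)/3 - 2) - (-4/3) = -4*exp(6)/3 - 2/3.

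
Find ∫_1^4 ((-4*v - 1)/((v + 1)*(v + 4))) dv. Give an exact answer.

-16*log(2) + 6*log(5)

Factor the denominator: v**2 + 5*v + 4 = (v + 4)(v + 1).
Partial fractions: (-4*v - 1)/((v + 1)*(v + 4)) = -5/(v + 4) + 1/(v + 1).
An antiderivative is F(v) = log(v + 1) - 5*log(v + 4).
Then F(4) - F(1) = (-15*log(2) + log(5)) - (-5*log(5) + log(2)) = -16*log(2) + 6*log(5).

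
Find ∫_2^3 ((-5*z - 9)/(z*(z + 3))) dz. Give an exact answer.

Factor the denominator: z**2 + 3*z = (z + 3)z.
Partial fractions: (-5*z - 9)/(z*(z + 3)) = -2/(z + 3) - 3/z.
An antiderivative is F(z) = -3*log(z) - 2*log(z + 3).
Then F(3) - F(2) = (-5*log(3) - 2*log(2)) - (-2*log(5) - 3*log(2)) = -5*log(3) + log(2) + 2*log(5).

-5*log(3) + log(2) + 2*log(5)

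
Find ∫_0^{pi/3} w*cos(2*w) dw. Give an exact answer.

Integrate by parts once (u = w, dv = cos(2*w) dw).
An antiderivative is F(w) = w*sin(2*w)/2 + cos(2*w)/4.
Then F(pi/3) - F(0) = (-1/8 + sqrt(3)*pi/12) - (1/4) = -3/8 + sqrt(3)*pi/12.

-3/8 + sqrt(3)*pi/12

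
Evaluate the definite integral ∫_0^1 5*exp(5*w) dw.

Let u = 5*w, so du = 5 dw. When w = 0, u = 0; when w = 1, u = 5.
The integral becomes ∫ exp(u) du from 0 to 5, with antiderivative exp(u).
Back in w: F(w) = exp(5*w).
Then F(1) - F(0) = (exp(5)) - (1) = -1 + exp(5).

-1 + exp(5)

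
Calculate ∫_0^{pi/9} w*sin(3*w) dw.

-pi/54 + sqrt(3)/18

Integrate by parts once (u = w, dv = sin(3*w) dw).
An antiderivative is F(w) = -w*cos(3*w)/3 + sin(3*w)/9.
Then F(pi/9) - F(0) = (-pi/54 + sqrt(3)/18) - (0) = -pi/54 + sqrt(3)/18.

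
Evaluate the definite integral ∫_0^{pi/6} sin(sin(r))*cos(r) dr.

Let u = sin(r), so du = cos(r) dr. When r = 0, u = 0; when r = pi/6, u = 1/2.
The integral becomes ∫ sin(u) du from 0 to 1/2, with antiderivative -cos(u).
Back in r: F(r) = -cos(sin(r)).
Then F(pi/6) - F(0) = (-cos(1/2)) - (-1) = 1 - cos(1/2).

1 - cos(1/2)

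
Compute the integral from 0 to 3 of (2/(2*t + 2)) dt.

Let u = 2*t + 2, so du = 2 dt. When t = 0, u = 2; when t = 3, u = 8.
The integral becomes ∫ 1/u du from 2 to 8, with antiderivative log(u).
Back in t: F(t) = log(2*t + 2).
Then F(3) - F(0) = (log(8)) - (log(2)) = log(4).

log(4)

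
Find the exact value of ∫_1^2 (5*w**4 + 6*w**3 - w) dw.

By the power rule, an antiderivative is F(w) = w**5 + 3*w**4/2 - w**2/2.
Then F(2) - F(1) = (54) - (2) = 52.

52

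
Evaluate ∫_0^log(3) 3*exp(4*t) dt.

60

Let u = exp(t), so du = exp(t) dt. When t = 0, u = 1; when t = log(3), u = 3.
The integral becomes 3·∫ u**3 du from 1 to 3, with antiderivative 3*u**4/4.
Back in t: F(t) = 3*exp(4*t)/4.
Then F(log(3)) - F(0) = (243/4) - (3/4) = 60.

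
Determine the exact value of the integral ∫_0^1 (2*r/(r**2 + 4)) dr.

Let u = r**2 + 4, so du = 2*r dr. When r = 0, u = 4; when r = 1, u = 5.
The integral becomes ∫ 1/u du from 4 to 5, with antiderivative log(u).
Back in r: F(r) = log(r**2 + 4).
Then F(1) - F(0) = (log(5)) - (log(4)) = log(5/4).

log(5/4)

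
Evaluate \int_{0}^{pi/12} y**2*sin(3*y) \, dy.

-2/27 - sqrt(2)*pi**2/864 + sqrt(2)*pi/108 + sqrt(2)/27

Integrate by parts twice (u = y^2, dv = sin(3*y) dy).
An antiderivative is F(y) = -y**2*cos(3*y)/3 + 2*y*sin(3*y)/9 + 2*cos(3*y)/27.
Then F(pi/12) - F(0) = (sqrt(2)*(-pi**2 + 8*pi + 32)/864) - (2/27) = -2/27 - sqrt(2)*pi**2/864 + sqrt(2)*pi/108 + sqrt(2)/27.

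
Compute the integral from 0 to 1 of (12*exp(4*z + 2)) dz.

-3*(1 - exp(4))*exp(2)

Let u = 4*z + 2, so du = 4 dz. When z = 0, u = 2; when z = 1, u = 6.
The integral becomes 3·∫ exp(u) du from 2 to 6, with antiderivative 3*exp(u).
Back in z: F(z) = 3*exp(4*z + 2).
Then F(1) - F(0) = (3*exp(6)) - (3*exp(2)) = -3*(1 - exp(4))*exp(2).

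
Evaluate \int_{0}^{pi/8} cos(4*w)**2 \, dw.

Use the identity cos^2(4*w) = (1 + cos(8*w))/2.
An antiderivative is F(w) = w/2 + sin(8*w)/16.
Then F(pi/8) - F(0) = (pi/16) - (0) = pi/16.

pi/16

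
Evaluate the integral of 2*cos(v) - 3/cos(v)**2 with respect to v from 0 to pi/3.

-2*sqrt(3)

An antiderivative is F(v) = 2*sin(v) - 3*tan(v).
Then F(pi/3) - F(0) = (-2*sqrt(3)) - (0) = -2*sqrt(3).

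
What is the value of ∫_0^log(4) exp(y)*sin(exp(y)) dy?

Let u = exp(y), so du = exp(y) dy. When y = 0, u = 1; when y = log(4), u = 4.
The integral becomes ∫ sin(u) du from 1 to 4, with antiderivative -cos(u).
Back in y: F(y) = -cos(exp(y)).
Then F(log(4)) - F(0) = (-cos(4)) - (-cos(1)) = cos(1) - cos(4).

cos(1) - cos(4)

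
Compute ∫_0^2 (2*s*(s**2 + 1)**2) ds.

Let u = s**2 + 1, so du = 2*s ds. When s = 0, u = 1; when s = 2, u = 5.
The integral becomes ∫ u**2 du from 1 to 5, with antiderivative u**3/3.
Back in s: F(s) = (s**2 + 1)**3/3.
Then F(2) - F(0) = (125/3) - (1/3) = 124/3.

124/3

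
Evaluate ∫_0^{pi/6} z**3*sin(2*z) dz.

-3*sqrt(3)/16 - pi**3/864 + sqrt(3)*pi**2/96 + pi/16

Integrate by parts 3 times (u = z^3, dv = sin(2*z) dz).
An antiderivative is F(z) = -z**3*cos(2*z)/2 + 3*z**2*sin(2*z)/4 + 3*z*cos(2*z)/4 - 3*sin(2*z)/8.
Then F(pi/6) - F(0) = (-3*sqrt(3)/16 - pi**3/864 + sqrt(3)*pi**2/96 + pi/16) - (0) = -3*sqrt(3)/16 - pi**3/864 + sqrt(3)*pi**2/96 + pi/16.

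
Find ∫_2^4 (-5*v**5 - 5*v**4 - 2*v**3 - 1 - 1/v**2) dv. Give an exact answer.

-17897/4

By the power rule, an antiderivative is F(v) = -5*v**6/6 - v**5 - v**4/2 - v + 1/v.
Then F(4) - F(2) = (-54829/12) - (-569/6) = -17897/4.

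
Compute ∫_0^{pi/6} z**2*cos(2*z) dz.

-sqrt(3)/8 + sqrt(3)*pi**2/144 + pi/24

Integrate by parts twice (u = z^2, dv = cos(2*z) dz).
An antiderivative is F(z) = z**2*sin(2*z)/2 + z*cos(2*z)/2 - sin(2*z)/4.
Then F(pi/6) - F(0) = (-sqrt(3)/8 + sqrt(3)*pi**2/144 + pi/24) - (0) = -sqrt(3)/8 + sqrt(3)*pi**2/144 + pi/24.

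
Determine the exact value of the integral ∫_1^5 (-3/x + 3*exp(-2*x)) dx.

-3*log(5) - 3*exp(-10)/2 + 3*exp(-2)/2

An antiderivative is F(x) = -3*log(x) - 3*exp(-2*x)/2.
Then F(5) - F(1) = (-3*log(5) - 3*exp(-10)/2) - (-3*exp(-2)/2) = -3*log(5) - 3*exp(-10)/2 + 3*exp(-2)/2.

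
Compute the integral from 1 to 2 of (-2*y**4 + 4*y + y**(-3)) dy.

By the power rule, an antiderivative is F(y) = -2*y**5/5 + 2*y**2 - 1/(2*y**2).
Then F(2) - F(1) = (-197/40) - (11/10) = -241/40.

-241/40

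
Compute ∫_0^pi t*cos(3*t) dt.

Integrate by parts once (u = t, dv = cos(3*t) dt).
An antiderivative is F(t) = t*sin(3*t)/3 + cos(3*t)/9.
Then F(pi) - F(0) = (-1/9) - (1/9) = -2/9.

-2/9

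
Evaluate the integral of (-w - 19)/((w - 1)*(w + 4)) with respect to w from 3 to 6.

-3*log(7) - log(5) + 7*log(2)

Factor the denominator: w**2 + 3*w - 4 = (w + 4)(w - 1).
Partial fractions: (-w - 19)/((w - 1)*(w + 4)) = 3/(w + 4) - 4/(w - 1).
An antiderivative is F(w) = -4*log(w - 1) + 3*log(w + 4).
Then F(6) - F(3) = (log(8/5)) - (-4*log(2) + 3*log(7)) = -3*log(7) - log(5) + 7*log(2).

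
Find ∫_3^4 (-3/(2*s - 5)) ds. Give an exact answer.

-3*log(3)/2

An antiderivative is F(s) = -3*log(2*s - 5)/2.
Then F(4) - F(3) = (-3*log(3)/2) - (0) = -3*log(3)/2.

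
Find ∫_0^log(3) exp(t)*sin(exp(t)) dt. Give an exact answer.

cos(1) - cos(3)

Let u = exp(t), so du = exp(t) dt. When t = 0, u = 1; when t = log(3), u = 3.
The integral becomes ∫ sin(u) du from 1 to 3, with antiderivative -cos(u).
Back in t: F(t) = -cos(exp(t)).
Then F(log(3)) - F(0) = (-cos(3)) - (-cos(1)) = cos(1) - cos(3).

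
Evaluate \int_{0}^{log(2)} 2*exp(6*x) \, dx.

21

Let u = exp(x), so du = exp(x) dx. When x = 0, u = 1; when x = log(2), u = 2.
The integral becomes 2·∫ u**5 du from 1 to 2, with antiderivative u**6/3.
Back in x: F(x) = exp(6*x)/3.
Then F(log(2)) - F(0) = (64/3) - (1/3) = 21.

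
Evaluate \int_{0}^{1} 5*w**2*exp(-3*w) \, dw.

10/27 - 85*exp(-3)/27

Integrate by parts twice (u = w^2, dv = 5*exp(-3*w) dw).
An antiderivative is F(w) = (-45*w**2 - 30*w - 10)*exp(-3*w)/27.
Then F(1) - F(0) = (-85*exp(-3)/27) - (-10/27) = 10/27 - 85*exp(-3)/27.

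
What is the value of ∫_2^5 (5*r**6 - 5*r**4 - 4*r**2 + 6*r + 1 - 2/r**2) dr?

1838499/35

By the power rule, an antiderivative is F(r) = 5*r**7/7 - r**5 - 4*r**3/3 + 3*r**2 + r + 2/r.
Then F(5) - F(2) = (5522192/105) - (1339/21) = 1838499/35.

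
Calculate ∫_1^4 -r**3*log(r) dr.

Integrate by parts once (u = ln r, dv = -r**3 dr).
An antiderivative is F(r) = -r**4*(4*log(r) - 1)/16.
Then F(4) - F(1) = (16 - 128*log(2)) - (1/16) = 255/16 - 128*log(2).

255/16 - 128*log(2)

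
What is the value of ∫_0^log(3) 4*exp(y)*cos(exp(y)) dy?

Let u = exp(y), so du = exp(y) dy. When y = 0, u = 1; when y = log(3), u = 3.
The integral becomes 4·∫ cos(u) du from 1 to 3, with antiderivative 4*sin(u).
Back in y: F(y) = 4*sin(exp(y)).
Then F(log(3)) - F(0) = (4*sin(3)) - (4*sin(1)) = -4*sin(1) + 4*sin(3).

-4*sin(1) + 4*sin(3)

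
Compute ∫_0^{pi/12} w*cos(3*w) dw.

-1/9 + sqrt(2)*pi/72 + sqrt(2)/18

Integrate by parts once (u = w, dv = cos(3*w) dw).
An antiderivative is F(w) = w*sin(3*w)/3 + cos(3*w)/9.
Then F(pi/12) - F(0) = (sqrt(2)*(pi + 4)/72) - (1/9) = -1/9 + sqrt(2)*pi/72 + sqrt(2)/18.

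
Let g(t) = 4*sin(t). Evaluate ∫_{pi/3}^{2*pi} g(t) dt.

-2

An antiderivative is F(t) = -4*cos(t).
Then F(2*pi) - F(pi/3) = (-4) - (-2) = -2.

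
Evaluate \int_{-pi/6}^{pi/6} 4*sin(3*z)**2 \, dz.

2*pi/3

Use the identity sin^2(3*z) = (1 - cos(6*z))/2.
An antiderivative is F(z) = 2*z - sin(6*z)/3.
Then F(pi/6) - F(-pi/6) = (pi/3) - (-pi/3) = 2*pi/3.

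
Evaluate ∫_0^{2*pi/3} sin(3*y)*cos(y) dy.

9/16

Use the identity sin(3*y)cos(y) = [sin(4*y) + sin(2*y)]/2.
An antiderivative is F(y) = -cos(2*y)/4 - cos(4*y)/8.
Then F(2*pi/3) - F(0) = (3/16) - (-3/8) = 9/16.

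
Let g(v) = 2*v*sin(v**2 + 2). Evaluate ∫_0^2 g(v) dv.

Let u = v**2 + 2, so du = 2*v dv. When v = 0, u = 2; when v = 2, u = 6.
The integral becomes ∫ sin(u) du from 2 to 6, with antiderivative -cos(u).
Back in v: F(v) = -cos(v**2 + 2).
Then F(2) - F(0) = (-cos(6)) - (-cos(2)) = -cos(6) + cos(2).

-cos(6) + cos(2)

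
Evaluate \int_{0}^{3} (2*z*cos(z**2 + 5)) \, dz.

-sin(5) + sin(14)

Let u = z**2 + 5, so du = 2*z dz. When z = 0, u = 5; when z = 3, u = 14.
The integral becomes ∫ cos(u) du from 5 to 14, with antiderivative sin(u).
Back in z: F(z) = sin(z**2 + 5).
Then F(3) - F(0) = (sin(14)) - (sin(5)) = -sin(5) + sin(14).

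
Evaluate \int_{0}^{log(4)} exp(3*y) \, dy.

21

Let u = exp(y), so du = exp(y) dy. When y = 0, u = 1; when y = log(4), u = 4.
The integral becomes ∫ u**2 du from 1 to 4, with antiderivative u**3/3.
Back in y: F(y) = exp(3*y)/3.
Then F(log(4)) - F(0) = (64/3) - (1/3) = 21.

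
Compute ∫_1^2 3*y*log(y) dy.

-9/4 + log(64)

Integrate by parts once (u = ln y, dv = 3*y dy).
An antiderivative is F(y) = 3*y**2*(2*log(y) - 1)/4.
Then F(2) - F(1) = (-3 + log(64)) - (-3/4) = -9/4 + log(64).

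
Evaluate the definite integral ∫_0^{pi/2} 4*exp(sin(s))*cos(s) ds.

-4 + 4*E

Let u = sin(s), so du = cos(s) ds. When s = 0, u = 0; when s = pi/2, u = 1.
The integral becomes 4·∫ exp(u) du from 0 to 1, with antiderivative 4*exp(u).
Back in s: F(s) = 4*exp(sin(s)).
Then F(pi/2) - F(0) = (4*E) - (4) = -4 + 4*E.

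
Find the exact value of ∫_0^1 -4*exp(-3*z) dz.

-4/3 + 4*exp(-3)/3

An antiderivative is F(z) = 4*exp(-3*z)/3.
Then F(1) - F(0) = (4*exp(-3)/3) - (4/3) = -4/3 + 4*exp(-3)/3.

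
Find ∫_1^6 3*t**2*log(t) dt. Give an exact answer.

-215/3 + 216*log(2) + 216*log(3)

Integrate by parts once (u = ln t, dv = 3*t**2 dt).
An antiderivative is F(t) = t**3*(3*log(t) - 1)/3.
Then F(6) - F(1) = (-72 + 216*log(2) + 216*log(3)) - (-1/3) = -215/3 + 216*log(2) + 216*log(3).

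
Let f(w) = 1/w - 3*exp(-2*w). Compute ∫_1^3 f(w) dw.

An antiderivative is F(w) = log(w) + 3*exp(-2*w)/2.
Then F(3) - F(1) = (3*exp(-6)/2 + log(3)) - (3*exp(-2)/2) = -3*exp(-2)/2 + 3*exp(-6)/2 + log(3).

-3*exp(-2)/2 + 3*exp(-6)/2 + log(3)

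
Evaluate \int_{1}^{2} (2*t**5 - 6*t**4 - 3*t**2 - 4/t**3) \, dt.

-247/10

By the power rule, an antiderivative is F(t) = t**6/3 - 6*t**5/5 - t**3 + 2/t**2.
Then F(2) - F(1) = (-737/30) - (2/15) = -247/10.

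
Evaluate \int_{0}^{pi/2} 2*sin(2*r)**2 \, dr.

pi/2

Use the identity sin^2(2*r) = (1 - cos(4*r))/2.
An antiderivative is F(r) = r - sin(4*r)/4.
Then F(pi/2) - F(0) = (pi/2) - (0) = pi/2.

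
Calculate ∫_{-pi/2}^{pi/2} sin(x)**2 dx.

Use the identity sin^2(x) = (1 - cos(2*x))/2.
An antiderivative is F(x) = x/2 - sin(2*x)/4.
Then F(pi/2) - F(-pi/2) = (pi/4) - (-pi/4) = pi/2.

pi/2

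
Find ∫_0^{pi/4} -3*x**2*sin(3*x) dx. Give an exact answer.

-sqrt(2)*pi**2/32 - sqrt(2)*pi/12 + sqrt(2)/9 + 2/9

Integrate by parts twice (u = x^2, dv = -3*sin(3*x) dx).
An antiderivative is F(x) = x**2*cos(3*x) - 2*x*sin(3*x)/3 - 2*cos(3*x)/9.
Then F(pi/4) - F(0) = (sqrt(2)*(-9*pi**2 - 24*pi + 32)/288) - (-2/9) = -sqrt(2)*pi**2/32 - sqrt(2)*pi/12 + sqrt(2)/9 + 2/9.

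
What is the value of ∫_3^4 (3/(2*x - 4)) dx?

3*log(2)/2

An antiderivative is F(x) = 3*log(2*x - 4)/2.
Then F(4) - F(3) = (log(8)) - (3*log(2)/2) = 3*log(2)/2.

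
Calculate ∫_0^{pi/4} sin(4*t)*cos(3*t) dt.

Use the identity sin(4*t)cos(3*t) = [sin(7*t) + sin(t)]/2.
An antiderivative is F(t) = -cos(t)/2 - cos(7*t)/14.
Then F(pi/4) - F(0) = (-2*sqrt(2)/7) - (-4/7) = 4/7 - 2*sqrt(2)/7.

4/7 - 2*sqrt(2)/7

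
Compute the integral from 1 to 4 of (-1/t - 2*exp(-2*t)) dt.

An antiderivative is F(t) = -log(t) + exp(-2*t).
Then F(4) - F(1) = ((1 - log(4**exp(8)))*exp(-8)) - (exp(-2)) = (-log(4**exp(8)) - exp(6) + 1)*exp(-8).

(-log(4**exp(8)) - exp(6) + 1)*exp(-8)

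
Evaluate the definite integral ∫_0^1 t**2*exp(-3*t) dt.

Integrate by parts twice (u = t^2, dv = exp(-3*t) dt).
An antiderivative is F(t) = (-9*t**2 - 6*t - 2)*exp(-3*t)/27.
Then F(1) - F(0) = (-17*exp(-3)/27) - (-2/27) = 2/27 - 17*exp(-3)/27.

2/27 - 17*exp(-3)/27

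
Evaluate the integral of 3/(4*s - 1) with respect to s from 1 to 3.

An antiderivative is F(s) = 3*log(4*s - 1)/4.
Then F(3) - F(1) = (3*log(11)/4) - (3*log(3)/4) = -3*log(3)/4 + 3*log(11)/4.

-3*log(3)/4 + 3*log(11)/4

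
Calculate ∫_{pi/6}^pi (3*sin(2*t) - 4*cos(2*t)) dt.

An antiderivative is F(t) = -2*sin(2*t) - 3*cos(2*t)/2.
Then F(pi) - F(pi/6) = (-3/2) - (-sqrt(3) - 3/4) = -3/4 + sqrt(3).

-3/4 + sqrt(3)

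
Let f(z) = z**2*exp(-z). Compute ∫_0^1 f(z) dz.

2 - 5*exp(-1)

Integrate by parts twice (u = z^2, dv = exp(-z) dz).
An antiderivative is F(z) = (-z**2 - 2*z - 2)*exp(-z).
Then F(1) - F(0) = (-5*exp(-1)) - (-2) = 2 - 5*exp(-1).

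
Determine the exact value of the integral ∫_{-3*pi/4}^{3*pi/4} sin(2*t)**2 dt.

Use the identity sin^2(2*t) = (1 - cos(4*t))/2.
An antiderivative is F(t) = t/2 - sin(4*t)/8.
Then F(3*pi/4) - F(-3*pi/4) = (3*pi/8) - (-3*pi/8) = 3*pi/4.

3*pi/4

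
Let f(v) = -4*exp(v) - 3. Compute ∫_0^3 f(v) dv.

An antiderivative is F(v) = -3*v - 4*exp(v).
Then F(3) - F(0) = (-4*exp(3) - 9) - (-4) = -4*exp(3) - 5.

-4*exp(3) - 5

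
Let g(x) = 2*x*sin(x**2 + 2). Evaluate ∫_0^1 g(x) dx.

cos(2) - cos(3)

Let u = x**2 + 2, so du = 2*x dx. When x = 0, u = 2; when x = 1, u = 3.
The integral becomes ∫ sin(u) du from 2 to 3, with antiderivative -cos(u).
Back in x: F(x) = -cos(x**2 + 2).
Then F(1) - F(0) = (-cos(3)) - (-cos(2)) = cos(2) - cos(3).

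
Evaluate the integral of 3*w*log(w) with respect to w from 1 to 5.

Integrate by parts once (u = ln w, dv = 3*w dw).
An antiderivative is F(w) = 3*w**2*(2*log(w) - 1)/4.
Then F(5) - F(1) = (-75/4 + 75*log(5)/2) - (-3/4) = -18 + 75*log(5)/2.

-18 + 75*log(5)/2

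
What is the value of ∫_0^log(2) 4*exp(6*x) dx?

42

Let u = exp(x), so du = exp(x) dx. When x = 0, u = 1; when x = log(2), u = 2.
The integral becomes 4·∫ u**5 du from 1 to 2, with antiderivative 2*u**6/3.
Back in x: F(x) = 2*exp(6*x)/3.
Then F(log(2)) - F(0) = (128/3) - (2/3) = 42.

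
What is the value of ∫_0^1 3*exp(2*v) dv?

-3/2 + 3*exp(2)/2

An antiderivative is F(v) = 3*exp(2*v)/2.
Then F(1) - F(0) = (3*exp(2)/2) - (3/2) = -3/2 + 3*exp(2)/2.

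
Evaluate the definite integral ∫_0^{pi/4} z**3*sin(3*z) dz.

sqrt(2)*(-96*pi - 128 + 9*pi**3 + 36*pi**2)/3456

Integrate by parts 3 times (u = z^3, dv = sin(3*z) dz).
An antiderivative is F(z) = -z**3*cos(3*z)/3 + z**2*sin(3*z)/3 + 2*z*cos(3*z)/9 - 2*sin(3*z)/27.
Then F(pi/4) - F(0) = (sqrt(2)*(-96*pi - 128 + 9*pi**3 + 36*pi**2)/3456) - (0) = sqrt(2)*(-96*pi - 128 + 9*pi**3 + 36*pi**2)/3456.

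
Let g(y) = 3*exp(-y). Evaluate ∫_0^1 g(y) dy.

An antiderivative is F(y) = -3*exp(-y).
Then F(1) - F(0) = (-3*exp(-1)) - (-3) = 3 - 3*exp(-1).

3 - 3*exp(-1)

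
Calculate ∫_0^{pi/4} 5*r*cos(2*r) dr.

Integrate by parts once (u = r, dv = 5*cos(2*r) dr).
An antiderivative is F(r) = 5*r*sin(2*r)/2 + 5*cos(2*r)/4.
Then F(pi/4) - F(0) = (5*pi/8) - (5/4) = -5/4 + 5*pi/8.

-5/4 + 5*pi/8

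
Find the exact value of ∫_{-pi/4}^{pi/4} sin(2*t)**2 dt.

Use the identity sin^2(2*t) = (1 - cos(4*t))/2.
An antiderivative is F(t) = t/2 - sin(4*t)/8.
Then F(pi/4) - F(-pi/4) = (pi/8) - (-pi/8) = pi/4.

pi/4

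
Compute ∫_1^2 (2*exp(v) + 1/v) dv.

An antiderivative is F(v) = 2*exp(v) + log(v).
Then F(2) - F(1) = (log(2) + 2*exp(2)) - (2*exp(1)) = -2*exp(1) + log(2) + 2*exp(2).

-2*exp(1) + log(2) + 2*exp(2)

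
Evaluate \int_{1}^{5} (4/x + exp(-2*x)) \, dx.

(-1 + exp(8) + 8*exp(10)*log(5))*exp(-10)/2

An antiderivative is F(x) = 4*log(x) - exp(-2*x)/2.
Then F(5) - F(1) = (-exp(-10)/2 + 4*log(5)) - (-exp(-2)/2) = (-1 + exp(8) + 8*exp(10)*log(5))*exp(-10)/2.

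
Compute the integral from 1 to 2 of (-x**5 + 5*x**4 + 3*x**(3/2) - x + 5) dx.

24*sqrt(2)/5 + 114/5

By the power rule, an antiderivative is F(x) = -x**6/6 + 6*x**(5/2)/5 + x**5 - x**2/2 + 5*x.
Then F(2) - F(1) = (24*sqrt(2)/5 + 88/3) - (98/15) = 24*sqrt(2)/5 + 114/5.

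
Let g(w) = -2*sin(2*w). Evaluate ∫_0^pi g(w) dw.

An antiderivative is F(w) = cos(2*w).
Then F(pi) - F(0) = (1) - (1) = 0.

0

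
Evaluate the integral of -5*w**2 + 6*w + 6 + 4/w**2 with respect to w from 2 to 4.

By the power rule, an antiderivative is F(w) = -5*w**3/3 + 3*w**2 + 6*w - 4/w.
Then F(4) - F(2) = (-107/3) - (26/3) = -133/3.

-133/3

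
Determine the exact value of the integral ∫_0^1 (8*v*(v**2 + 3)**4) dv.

3124/5

Let u = v**2 + 3, so du = 2*v dv. When v = 0, u = 3; when v = 1, u = 4.
The integral becomes 4·∫ u**4 du from 3 to 4, with antiderivative 4*u**5/5.
Back in v: F(v) = 4*(v**2 + 3)**5/5.
Then F(1) - F(0) = (4096/5) - (972/5) = 3124/5.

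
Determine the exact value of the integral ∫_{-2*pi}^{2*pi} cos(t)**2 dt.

2*pi

Use the identity cos^2(t) = (1 + cos(2*t))/2.
An antiderivative is F(t) = t/2 + sin(2*t)/4.
Then F(2*pi) - F(-2*pi) = (pi) - (-pi) = 2*pi.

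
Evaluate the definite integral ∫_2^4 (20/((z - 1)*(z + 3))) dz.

-5*log(7) + 5*log(3) + 5*log(5)

Factor the denominator: z**2 + 2*z - 3 = (z + 3)(z - 1).
Partial fractions: 20/((z - 1)*(z + 3)) = -5/(z + 3) + 5/(z - 1).
An antiderivative is F(z) = 5*log(z - 1) - 5*log(z + 3).
Then F(4) - F(2) = (-5*log(7) + 5*log(3)) - (-5*log(5)) = -5*log(7) + 5*log(3) + 5*log(5).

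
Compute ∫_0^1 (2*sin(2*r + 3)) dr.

Let u = 2*r + 3, so du = 2 dr. When r = 0, u = 3; when r = 1, u = 5.
The integral becomes ∫ sin(u) du from 3 to 5, with antiderivative -cos(u).
Back in r: F(r) = -cos(2*r + 3).
Then F(1) - F(0) = (-cos(5)) - (-cos(3)) = cos(3) - cos(5).

cos(3) - cos(5)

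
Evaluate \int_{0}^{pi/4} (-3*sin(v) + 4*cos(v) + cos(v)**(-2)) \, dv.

An antiderivative is F(v) = 4*sin(v) + 3*cos(v) + tan(v).
Then F(pi/4) - F(0) = (1 + 7*sqrt(2)/2) - (3) = -2 + 7*sqrt(2)/2.

-2 + 7*sqrt(2)/2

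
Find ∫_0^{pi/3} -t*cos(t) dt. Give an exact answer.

Integrate by parts once (u = t, dv = -cos(t) dt).
An antiderivative is F(t) = -t*sin(t) - cos(t).
Then F(pi/3) - F(0) = (-sqrt(3)*pi/6 - 1/2) - (-1) = -sqrt(3)*pi/6 + 1/2.

-sqrt(3)*pi/6 + 1/2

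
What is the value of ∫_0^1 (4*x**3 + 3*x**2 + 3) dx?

5

By the power rule, an antiderivative is F(x) = x**4 + x**3 + 3*x.
Then F(1) - F(0) = (5) - (0) = 5.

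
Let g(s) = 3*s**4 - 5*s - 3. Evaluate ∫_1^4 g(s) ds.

By the power rule, an antiderivative is F(s) = 3*s**5/5 - 5*s**2/2 - 3*s.
Then F(4) - F(1) = (2812/5) - (-49/10) = 5673/10.

5673/10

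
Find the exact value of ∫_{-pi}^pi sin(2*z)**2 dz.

Use the identity sin^2(2*z) = (1 - cos(4*z))/2.
An antiderivative is F(z) = z/2 - sin(4*z)/8.
Then F(pi) - F(-pi) = (pi/2) - (-pi/2) = pi.

pi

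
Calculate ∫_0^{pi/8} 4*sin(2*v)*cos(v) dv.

Use the identity sin(2*v)cos(v) = [sin(3*v) + sin(v)]/2.
An antiderivative is F(v) = -2*cos(v) - 2*cos(3*v)/3.
Then F(pi/8) - F(0) = (-sqrt(sqrt(2) + 2) - sqrt(2 - sqrt(2))/3) - (-8/3) = -sqrt(sqrt(2) + 2) - sqrt(2 - sqrt(2))/3 + 8/3.

-sqrt(sqrt(2) + 2) - sqrt(2 - sqrt(2))/3 + 8/3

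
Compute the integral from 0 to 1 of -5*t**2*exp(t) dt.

10 - 5*E

Integrate by parts twice (u = t^2, dv = -5*exp(t) dt).
An antiderivative is F(t) = (-5*t**2 + 10*t - 10)*exp(t).
Then F(1) - F(0) = (-5*E) - (-10) = 10 - 5*E.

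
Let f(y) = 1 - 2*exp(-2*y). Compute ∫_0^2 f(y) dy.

An antiderivative is F(y) = y + exp(-2*y).
Then F(2) - F(0) = (exp(-4) + 2) - (1) = exp(-4) + 1.

exp(-4) + 1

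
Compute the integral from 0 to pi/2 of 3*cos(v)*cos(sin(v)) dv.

Let u = sin(v), so du = cos(v) dv. When v = 0, u = 0; when v = pi/2, u = 1.
The integral becomes 3·∫ cos(u) du from 0 to 1, with antiderivative 3*sin(u).
Back in v: F(v) = 3*sin(sin(v)).
Then F(pi/2) - F(0) = (3*sin(1)) - (0) = 3*sin(1).

3*sin(1)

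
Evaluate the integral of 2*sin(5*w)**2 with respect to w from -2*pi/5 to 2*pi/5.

Use the identity sin^2(5*w) = (1 - cos(10*w))/2.
An antiderivative is F(w) = w - sin(10*w)/10.
Then F(2*pi/5) - F(-2*pi/5) = (2*pi/5) - (-2*pi/5) = 4*pi/5.

4*pi/5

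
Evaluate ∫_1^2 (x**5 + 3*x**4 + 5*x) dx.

183/5

By the power rule, an antiderivative is F(x) = x**6/6 + 3*x**5/5 + 5*x**2/2.
Then F(2) - F(1) = (598/15) - (49/15) = 183/5.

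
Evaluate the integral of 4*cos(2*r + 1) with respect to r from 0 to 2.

2*sin(5) - 2*sin(1)

Let u = 2*r + 1, so du = 2 dr. When r = 0, u = 1; when r = 2, u = 5.
The integral becomes 2·∫ cos(u) du from 1 to 5, with antiderivative 2*sin(u).
Back in r: F(r) = 2*sin(2*r + 1).
Then F(2) - F(0) = (2*sin(5)) - (2*sin(1)) = 2*sin(5) - 2*sin(1).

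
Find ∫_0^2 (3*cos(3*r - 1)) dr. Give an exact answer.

Let u = 3*r - 1, so du = 3 dr. When r = 0, u = -1; when r = 2, u = 5.
The integral becomes ∫ cos(u) du from -1 to 5, with antiderivative sin(u).
Back in r: F(r) = sin(3*r - 1).
Then F(2) - F(0) = (sin(5)) - (-sin(1)) = sin(5) + sin(1).

sin(5) + sin(1)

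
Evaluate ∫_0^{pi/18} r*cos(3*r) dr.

Integrate by parts once (u = r, dv = cos(3*r) dr).
An antiderivative is F(r) = r*sin(3*r)/3 + cos(3*r)/9.
Then F(pi/18) - F(0) = (pi/108 + sqrt(3)/18) - (1/9) = -1/9 + pi/108 + sqrt(3)/18.

-1/9 + pi/108 + sqrt(3)/18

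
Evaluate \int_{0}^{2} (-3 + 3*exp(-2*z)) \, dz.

-9/2 - 3*exp(-4)/2

An antiderivative is F(z) = -3*z - 3*exp(-2*z)/2.
Then F(2) - F(0) = (-6 - 3*exp(-4)/2) - (-3/2) = -9/2 - 3*exp(-4)/2.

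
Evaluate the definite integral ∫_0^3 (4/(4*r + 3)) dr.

log(5)

Let u = 4*r + 3, so du = 4 dr. When r = 0, u = 3; when r = 3, u = 15.
The integral becomes ∫ 1/u du from 3 to 15, with antiderivative log(u).
Back in r: F(r) = log(4*r + 3).
Then F(3) - F(0) = (log(15)) - (log(3)) = log(5).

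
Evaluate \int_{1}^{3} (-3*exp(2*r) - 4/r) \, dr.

-3*exp(6)/2 - log(81) + 3*exp(2)/2

An antiderivative is F(r) = -3*exp(2*r)/2 - 4*log(r).
Then F(3) - F(1) = (-3*exp(6)/2 - log(81)) - (-3*exp(2)/2) = -3*exp(6)/2 - log(81) + 3*exp(2)/2.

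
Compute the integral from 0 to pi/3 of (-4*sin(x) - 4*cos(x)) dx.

An antiderivative is F(x) = -4*sin(x) + 4*cos(x).
Then F(pi/3) - F(0) = (2 - 2*sqrt(3)) - (4) = -2*sqrt(3) - 2.

-2*sqrt(3) - 2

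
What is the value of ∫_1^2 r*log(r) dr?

-3/4 + log(4)

Integrate by parts once (u = ln r, dv = r dr).
An antiderivative is F(r) = r**2*(2*log(r) - 1)/4.
Then F(2) - F(1) = (-1 + log(4)) - (-1/4) = -3/4 + log(4).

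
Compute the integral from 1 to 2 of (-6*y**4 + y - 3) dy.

By the power rule, an antiderivative is F(y) = -6*y**5/5 + y**2/2 - 3*y.
Then F(2) - F(1) = (-212/5) - (-37/10) = -387/10.

-387/10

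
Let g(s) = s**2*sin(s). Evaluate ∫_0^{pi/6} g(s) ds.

-2 - sqrt(3)*pi**2/72 + pi/6 + sqrt(3)

Integrate by parts twice (u = s^2, dv = sin(s) ds).
An antiderivative is F(s) = -s**2*cos(s) + 2*s*sin(s) + 2*cos(s).
Then F(pi/6) - F(0) = (-sqrt(3)*pi**2/72 + pi/6 + sqrt(3)) - (2) = -2 - sqrt(3)*pi**2/72 + pi/6 + sqrt(3).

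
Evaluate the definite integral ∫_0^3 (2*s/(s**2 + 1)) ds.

Let u = s**2 + 1, so du = 2*s ds. When s = 0, u = 1; when s = 3, u = 10.
The integral becomes ∫ 1/u du from 1 to 10, with antiderivative log(u).
Back in s: F(s) = log(s**2 + 1).
Then F(3) - F(0) = (log(10)) - (0) = log(10).

log(10)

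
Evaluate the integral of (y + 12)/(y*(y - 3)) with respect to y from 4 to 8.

-4*log(2) + 5*log(5)

Factor the denominator: y**2 - 3*y = y(y - 3).
Partial fractions: (y + 12)/(y*(y - 3)) = -4/y + 5/(y - 3).
An antiderivative is F(y) = -4*log(y) + 5*log(y - 3).
Then F(8) - F(4) = (-12*log(2) + 5*log(5)) - (-8*log(2)) = -4*log(2) + 5*log(5).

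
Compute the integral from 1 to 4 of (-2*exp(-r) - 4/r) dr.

-8*log(2) - 2*exp(-1) + 2*exp(-4)

An antiderivative is F(r) = -4*log(r) + 2*exp(-r).
Then F(4) - F(1) = (-8*log(2) + 2*exp(-4)) - (2*exp(-1)) = -8*log(2) - 2*exp(-1) + 2*exp(-4).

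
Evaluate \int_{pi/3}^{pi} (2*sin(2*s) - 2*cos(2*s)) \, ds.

-3/2 + sqrt(3)/2

An antiderivative is F(s) = -sin(2*s) - cos(2*s).
Then F(pi) - F(pi/3) = (-1) - (1/2 - sqrt(3)/2) = -3/2 + sqrt(3)/2.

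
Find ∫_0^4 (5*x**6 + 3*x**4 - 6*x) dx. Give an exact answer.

429424/35

By the power rule, an antiderivative is F(x) = 5*x**7/7 + 3*x**5/5 - 3*x**2.
Then F(4) - F(0) = (429424/35) - (0) = 429424/35.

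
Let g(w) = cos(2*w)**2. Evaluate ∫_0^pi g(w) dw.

pi/2

Use the identity cos^2(2*w) = (1 + cos(4*w))/2.
An antiderivative is F(w) = w/2 + sin(4*w)/8.
Then F(pi) - F(0) = (pi/2) - (0) = pi/2.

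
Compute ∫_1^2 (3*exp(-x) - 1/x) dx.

An antiderivative is F(x) = -log(x) - 3*exp(-x).
Then F(2) - F(1) = (-log(2) - 3*exp(-2)) - (-3*exp(-1)) = -log(2) - 3*exp(-2) + 3*exp(-1).

-log(2) - 3*exp(-2) + 3*exp(-1)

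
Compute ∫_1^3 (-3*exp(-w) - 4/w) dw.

-4*log(3) - 3*exp(-1) + 3*exp(-3)

An antiderivative is F(w) = -4*log(w) + 3*exp(-w).
Then F(3) - F(1) = (-4*log(3) + 3*exp(-3)) - (3*exp(-1)) = -4*log(3) - 3*exp(-1) + 3*exp(-3).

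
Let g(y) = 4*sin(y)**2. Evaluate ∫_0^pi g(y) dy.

Use the identity sin^2(y) = (1 - cos(2*y))/2.
An antiderivative is F(y) = 2*y - sin(2*y).
Then F(pi) - F(0) = (2*pi) - (0) = 2*pi.

2*pi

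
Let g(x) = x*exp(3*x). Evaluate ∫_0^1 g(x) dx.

Integrate by parts once (u = x, dv = exp(3*x) dx).
An antiderivative is F(x) = (3*x - 1)*exp(3*x)/9.
Then F(1) - F(0) = (2*exp(3)/9) - (-1/9) = 1/9 + 2*exp(3)/9.

1/9 + 2*exp(3)/9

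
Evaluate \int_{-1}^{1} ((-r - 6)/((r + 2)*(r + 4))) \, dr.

log(5/27)

Factor the denominator: r**2 + 6*r + 8 = (r + 4)(r + 2).
Partial fractions: (-r - 6)/((r + 2)*(r + 4)) = 1/(r + 4) - 2/(r + 2).
An antiderivative is F(r) = -2*log(r + 2) + log(r + 4).
Then F(1) - F(-1) = (log(5/9)) - (log(3)) = log(5/27).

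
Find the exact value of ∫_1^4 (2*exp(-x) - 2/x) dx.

An antiderivative is F(x) = -2*log(x) - 2*exp(-x).
Then F(4) - F(1) = (-4*log(2) - 2*exp(-4)) - (-2*exp(-1)) = -4*log(2) - 2*exp(-4) + 2*exp(-1).

-4*log(2) - 2*exp(-4) + 2*exp(-1)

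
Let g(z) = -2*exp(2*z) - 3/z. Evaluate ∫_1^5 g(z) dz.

An antiderivative is F(z) = -exp(2*z) - 3*log(z).
Then F(5) - F(1) = (-exp(10) - 3*log(5)) - (-exp(2)) = -exp(10) - 3*log(5) + exp(2).

-exp(10) - 3*log(5) + exp(2)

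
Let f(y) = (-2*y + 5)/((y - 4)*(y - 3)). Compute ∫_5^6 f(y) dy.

Factor the denominator: y**2 - 7*y + 12 = (y - 3)(y - 4).
Partial fractions: (-2*y + 5)/((y - 4)*(y - 3)) = 1/(y - 3) - 3/(y - 4).
An antiderivative is F(y) = -3*log(y - 4) + log(y - 3).
Then F(6) - F(5) = (log(3/8)) - (log(2)) = log(3/16).

log(3/16)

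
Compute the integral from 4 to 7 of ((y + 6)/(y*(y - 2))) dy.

-3*log(7) + 2*log(2) + 4*log(5)

Factor the denominator: y**2 - 2*y = y(y - 2).
Partial fractions: (y + 6)/(y*(y - 2)) = -3/y + 4/(y - 2).
An antiderivative is F(y) = -3*log(y) + 4*log(y - 2).
Then F(7) - F(4) = (-3*log(7) + 4*log(5)) - (-log(4)) = -3*log(7) + 2*log(2) + 4*log(5).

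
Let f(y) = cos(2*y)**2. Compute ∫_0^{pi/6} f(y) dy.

Use the identity cos^2(2*y) = (1 + cos(4*y))/2.
An antiderivative is F(y) = y/2 + sin(4*y)/8.
Then F(pi/6) - F(0) = (sqrt(3)/16 + pi/12) - (0) = sqrt(3)/16 + pi/12.

sqrt(3)/16 + pi/12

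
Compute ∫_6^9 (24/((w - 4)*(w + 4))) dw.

-3*log(13) + 6*log(5)

Factor the denominator: w**2 - 16 = (w + 4)(w - 4).
Partial fractions: 24/((w - 4)*(w + 4)) = -3/(w + 4) + 3/(w - 4).
An antiderivative is F(w) = 3*log(w - 4) - 3*log(w + 4).
Then F(9) - F(6) = (-3*log(13) + 3*log(5)) - (-3*log(5)) = -3*log(13) + 6*log(5).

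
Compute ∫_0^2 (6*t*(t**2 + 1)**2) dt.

Let u = t**2 + 1, so du = 2*t dt. When t = 0, u = 1; when t = 2, u = 5.
The integral becomes 3·∫ u**2 du from 1 to 5, with antiderivative u**3.
Back in t: F(t) = (t**2 + 1)**3.
Then F(2) - F(0) = (125) - (1) = 124.

124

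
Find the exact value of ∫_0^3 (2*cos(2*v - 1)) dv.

Let u = 2*v - 1, so du = 2 dv. When v = 0, u = -1; when v = 3, u = 5.
The integral becomes ∫ cos(u) du from -1 to 5, with antiderivative sin(u).
Back in v: F(v) = sin(2*v - 1).
Then F(3) - F(0) = (sin(5)) - (-sin(1)) = sin(5) + sin(1).

sin(5) + sin(1)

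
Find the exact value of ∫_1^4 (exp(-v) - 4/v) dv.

An antiderivative is F(v) = -4*log(v) - exp(-v).
Then F(4) - F(1) = (-8*log(2) - exp(-4)) - (-exp(-1)) = -8*log(2) - exp(-4) + exp(-1).

-8*log(2) - exp(-4) + exp(-1)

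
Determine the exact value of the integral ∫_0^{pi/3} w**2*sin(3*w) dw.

-4/27 + pi**2/27

Integrate by parts twice (u = w^2, dv = sin(3*w) dw).
An antiderivative is F(w) = -w**2*cos(3*w)/3 + 2*w*sin(3*w)/9 + 2*cos(3*w)/27.
Then F(pi/3) - F(0) = (-2/27 + pi**2/27) - (2/27) = -4/27 + pi**2/27.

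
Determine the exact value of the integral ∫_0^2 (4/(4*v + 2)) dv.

An antiderivative is F(v) = log(4*v + 2).
Then F(2) - F(0) = (log(10)) - (log(2)) = log(5).

log(5)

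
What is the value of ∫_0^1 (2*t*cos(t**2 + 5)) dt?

sin(6) - sin(5)

Let u = t**2 + 5, so du = 2*t dt. When t = 0, u = 5; when t = 1, u = 6.
The integral becomes ∫ cos(u) du from 5 to 6, with antiderivative sin(u).
Back in t: F(t) = sin(t**2 + 5).
Then F(1) - F(0) = (sin(6)) - (sin(5)) = sin(6) - sin(5).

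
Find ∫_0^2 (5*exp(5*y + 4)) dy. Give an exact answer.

-exp(4) + exp(14)

Let u = 5*y + 4, so du = 5 dy. When y = 0, u = 4; when y = 2, u = 14.
The integral becomes ∫ exp(u) du from 4 to 14, with antiderivative exp(u).
Back in y: F(y) = exp(5*y + 4).
Then F(2) - F(0) = (exp(14)) - (exp(4)) = -exp(4) + exp(14).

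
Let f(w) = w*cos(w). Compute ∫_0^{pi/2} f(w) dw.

-1 + pi/2

Integrate by parts once (u = w, dv = cos(w) dw).
An antiderivative is F(w) = w*sin(w) + cos(w).
Then F(pi/2) - F(0) = (pi/2) - (1) = -1 + pi/2.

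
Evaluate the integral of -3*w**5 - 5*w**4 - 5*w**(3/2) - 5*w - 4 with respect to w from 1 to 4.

-3182

By the power rule, an antiderivative is F(w) = -w**6/2 - 2*w**(5/2) - w**5 - 5*w**2/2 - 4*w.
Then F(4) - F(1) = (-3192) - (-10) = -3182.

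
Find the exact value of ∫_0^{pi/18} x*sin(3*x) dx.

-sqrt(3)*pi/108 + 1/18

Integrate by parts once (u = x, dv = sin(3*x) dx).
An antiderivative is F(x) = -x*cos(3*x)/3 + sin(3*x)/9.
Then F(pi/18) - F(0) = (-sqrt(3)*pi/108 + 1/18) - (0) = -sqrt(3)*pi/108 + 1/18.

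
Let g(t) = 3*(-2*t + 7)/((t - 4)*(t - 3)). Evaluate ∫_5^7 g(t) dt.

-3*log(3) - 3*log(2)

Factor the denominator: t**2 - 7*t + 12 = (t - 3)(t - 4).
Partial fractions: 3*(-2*t + 7)/((t - 4)*(t - 3)) = -3/(t - 3) - 3/(t - 4).
An antiderivative is F(t) = -3*log(t - 4) - 3*log(t - 3).
Then F(7) - F(5) = (-6*log(2) - 3*log(3)) - (-log(8)) = -3*log(3) - 3*log(2).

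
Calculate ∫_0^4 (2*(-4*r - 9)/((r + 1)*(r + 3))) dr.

Factor the denominator: r**2 + 4*r + 3 = (r + 3)(r + 1).
Partial fractions: 2*(-4*r - 9)/((r + 1)*(r + 3)) = -3/(r + 3) - 5/(r + 1).
An antiderivative is F(r) = -5*log(r + 1) - 3*log(r + 3).
Then F(4) - F(0) = (-5*log(5) - 3*log(7)) - (-log(27)) = -5*log(5) - 3*log(7) + 3*log(3).

-5*log(5) - 3*log(7) + 3*log(3)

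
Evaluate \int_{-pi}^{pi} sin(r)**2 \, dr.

Use the identity sin^2(r) = (1 - cos(2*r))/2.
An antiderivative is F(r) = r/2 - sin(2*r)/4.
Then F(pi) - F(-pi) = (pi/2) - (-pi/2) = pi.

pi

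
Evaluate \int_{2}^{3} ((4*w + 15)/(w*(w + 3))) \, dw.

Factor the denominator: w**2 + 3*w = (w + 3)w.
Partial fractions: (4*w + 15)/(w*(w + 3)) = -1/(w + 3) + 5/w.
An antiderivative is F(w) = 5*log(w) - log(w + 3).
Then F(3) - F(2) = (log(81/2)) - (log(32/5)) = -6*log(2) + log(5) + 4*log(3).

-6*log(2) + log(5) + 4*log(3)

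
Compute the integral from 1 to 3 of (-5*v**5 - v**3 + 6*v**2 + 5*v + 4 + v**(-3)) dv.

By the power rule, an antiderivative is F(v) = -5*v**6/6 - v**4/4 + 2*v**3 + 5*v**2/2 + 4*v - 1/(2*v**2).
Then F(3) - F(1) = (-19415/36) - (83/12) = -4916/9.

-4916/9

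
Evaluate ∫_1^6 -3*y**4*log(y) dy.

933 - 23328*log(6)/5

Integrate by parts once (u = ln y, dv = -3*y**4 dy).
An antiderivative is F(y) = -3*y**5*(5*log(y) - 1)/25.
Then F(6) - F(1) = (23328/25 - 23328*log(6)/5) - (3/25) = 933 - 23328*log(6)/5.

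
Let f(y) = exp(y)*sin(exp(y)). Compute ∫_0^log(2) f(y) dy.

Let u = exp(y), so du = exp(y) dy. When y = 0, u = 1; when y = log(2), u = 2.
The integral becomes ∫ sin(u) du from 1 to 2, with antiderivative -cos(u).
Back in y: F(y) = -cos(exp(y)).
Then F(log(2)) - F(0) = (-cos(2)) - (-cos(1)) = -cos(2) + cos(1).

-cos(2) + cos(1)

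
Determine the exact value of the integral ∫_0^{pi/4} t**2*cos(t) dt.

sqrt(2)*(-32 + pi**2 + 8*pi)/32

Integrate by parts twice (u = t^2, dv = cos(t) dt).
An antiderivative is F(t) = t**2*sin(t) + 2*t*cos(t) - 2*sin(t).
Then F(pi/4) - F(0) = (sqrt(2)*(-32 + pi**2 + 8*pi)/32) - (0) = sqrt(2)*(-32 + pi**2 + 8*pi)/32.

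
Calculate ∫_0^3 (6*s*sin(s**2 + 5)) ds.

-3*cos(14) + 3*cos(5)

Let u = s**2 + 5, so du = 2*s ds. When s = 0, u = 5; when s = 3, u = 14.
The integral becomes 3·∫ sin(u) du from 5 to 14, with antiderivative -3*cos(u).
Back in s: F(s) = -3*cos(s**2 + 5).
Then F(3) - F(0) = (-3*cos(14)) - (-3*cos(5)) = -3*cos(14) + 3*cos(5).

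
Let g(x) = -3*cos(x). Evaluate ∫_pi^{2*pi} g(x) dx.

0

An antiderivative is F(x) = -3*sin(x).
Then F(2*pi) - F(pi) = (0) - (0) = 0.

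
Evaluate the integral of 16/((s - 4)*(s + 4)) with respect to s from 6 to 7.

-2*log(11) + 2*log(3) + 2*log(5)

Factor the denominator: s**2 - 16 = (s + 4)(s - 4).
Partial fractions: 16/((s - 4)*(s + 4)) = -2/(s + 4) + 2/(s - 4).
An antiderivative is F(s) = 2*log(s - 4) - 2*log(s + 4).
Then F(7) - F(6) = (-2*log(11) + 2*log(3)) - (-log(25)) = -2*log(11) + 2*log(3) + 2*log(5).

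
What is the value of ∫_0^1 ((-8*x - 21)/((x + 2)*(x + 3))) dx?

-log(18)

Factor the denominator: x**2 + 5*x + 6 = (x + 3)(x + 2).
Partial fractions: (-8*x - 21)/((x + 2)*(x + 3)) = -3/(x + 3) - 5/(x + 2).
An antiderivative is F(x) = -5*log(x + 2) - 3*log(x + 3).
Then F(1) - F(0) = (-5*log(3) - 6*log(2)) - (-5*log(2) - 3*log(3)) = -log(18).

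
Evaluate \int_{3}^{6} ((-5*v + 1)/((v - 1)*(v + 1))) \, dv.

Factor the denominator: v**2 - 1 = (v + 1)(v - 1).
Partial fractions: (-5*v + 1)/((v - 1)*(v + 1)) = -3/(v + 1) - 2/(v - 1).
An antiderivative is F(v) = -2*log(v - 1) - 3*log(v + 1).
Then F(6) - F(3) = (-3*log(7) - 2*log(5)) - (-8*log(2)) = -3*log(7) - 2*log(5) + 8*log(2).

-3*log(7) - 2*log(5) + 8*log(2)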